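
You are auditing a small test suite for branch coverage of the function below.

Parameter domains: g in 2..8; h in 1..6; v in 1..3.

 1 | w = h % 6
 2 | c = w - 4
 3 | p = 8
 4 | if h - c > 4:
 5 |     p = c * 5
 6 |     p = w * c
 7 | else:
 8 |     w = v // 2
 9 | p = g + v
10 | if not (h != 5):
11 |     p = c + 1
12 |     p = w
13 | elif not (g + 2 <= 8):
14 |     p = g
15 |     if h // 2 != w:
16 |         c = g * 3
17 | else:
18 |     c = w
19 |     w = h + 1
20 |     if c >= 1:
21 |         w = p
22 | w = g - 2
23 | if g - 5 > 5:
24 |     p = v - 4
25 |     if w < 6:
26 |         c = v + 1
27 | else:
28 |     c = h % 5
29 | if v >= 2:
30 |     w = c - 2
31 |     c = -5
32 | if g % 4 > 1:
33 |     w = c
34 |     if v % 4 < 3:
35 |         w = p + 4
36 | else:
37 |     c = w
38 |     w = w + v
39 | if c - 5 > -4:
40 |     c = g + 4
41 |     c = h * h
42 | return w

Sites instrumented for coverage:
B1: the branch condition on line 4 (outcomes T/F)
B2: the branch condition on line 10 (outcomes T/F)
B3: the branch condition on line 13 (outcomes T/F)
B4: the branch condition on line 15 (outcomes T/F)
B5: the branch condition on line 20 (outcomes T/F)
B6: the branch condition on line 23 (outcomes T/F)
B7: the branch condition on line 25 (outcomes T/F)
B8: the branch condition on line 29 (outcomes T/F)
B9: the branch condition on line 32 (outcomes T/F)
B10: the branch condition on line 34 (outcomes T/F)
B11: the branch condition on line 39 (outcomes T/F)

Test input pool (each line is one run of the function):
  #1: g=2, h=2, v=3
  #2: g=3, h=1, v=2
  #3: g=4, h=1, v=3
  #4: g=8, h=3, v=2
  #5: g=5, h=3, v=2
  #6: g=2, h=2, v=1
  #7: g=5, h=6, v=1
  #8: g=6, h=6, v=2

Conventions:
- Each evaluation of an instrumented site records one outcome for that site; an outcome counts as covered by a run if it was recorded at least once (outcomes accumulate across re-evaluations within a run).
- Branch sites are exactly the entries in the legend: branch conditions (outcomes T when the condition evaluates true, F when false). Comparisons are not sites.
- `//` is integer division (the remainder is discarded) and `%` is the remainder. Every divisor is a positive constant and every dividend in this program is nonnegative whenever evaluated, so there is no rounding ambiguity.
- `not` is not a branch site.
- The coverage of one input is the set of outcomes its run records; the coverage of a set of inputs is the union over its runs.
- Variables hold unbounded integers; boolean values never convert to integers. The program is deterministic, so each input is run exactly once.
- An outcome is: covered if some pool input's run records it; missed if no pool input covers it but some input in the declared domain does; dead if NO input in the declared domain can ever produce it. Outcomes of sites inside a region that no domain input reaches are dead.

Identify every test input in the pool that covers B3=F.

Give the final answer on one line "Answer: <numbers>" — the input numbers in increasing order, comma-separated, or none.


input #1 (g=2, h=2, v=3): hits B3=F
input #2 (g=3, h=1, v=2): hits B3=F
input #3 (g=4, h=1, v=3): hits B3=F
input #4 (g=8, h=3, v=2): never hits B3=F
input #5 (g=5, h=3, v=2): hits B3=F
input #6 (g=2, h=2, v=1): hits B3=F
input #7 (g=5, h=6, v=1): hits B3=F
input #8 (g=6, h=6, v=2): hits B3=F
Answer: 1, 2, 3, 5, 6, 7, 8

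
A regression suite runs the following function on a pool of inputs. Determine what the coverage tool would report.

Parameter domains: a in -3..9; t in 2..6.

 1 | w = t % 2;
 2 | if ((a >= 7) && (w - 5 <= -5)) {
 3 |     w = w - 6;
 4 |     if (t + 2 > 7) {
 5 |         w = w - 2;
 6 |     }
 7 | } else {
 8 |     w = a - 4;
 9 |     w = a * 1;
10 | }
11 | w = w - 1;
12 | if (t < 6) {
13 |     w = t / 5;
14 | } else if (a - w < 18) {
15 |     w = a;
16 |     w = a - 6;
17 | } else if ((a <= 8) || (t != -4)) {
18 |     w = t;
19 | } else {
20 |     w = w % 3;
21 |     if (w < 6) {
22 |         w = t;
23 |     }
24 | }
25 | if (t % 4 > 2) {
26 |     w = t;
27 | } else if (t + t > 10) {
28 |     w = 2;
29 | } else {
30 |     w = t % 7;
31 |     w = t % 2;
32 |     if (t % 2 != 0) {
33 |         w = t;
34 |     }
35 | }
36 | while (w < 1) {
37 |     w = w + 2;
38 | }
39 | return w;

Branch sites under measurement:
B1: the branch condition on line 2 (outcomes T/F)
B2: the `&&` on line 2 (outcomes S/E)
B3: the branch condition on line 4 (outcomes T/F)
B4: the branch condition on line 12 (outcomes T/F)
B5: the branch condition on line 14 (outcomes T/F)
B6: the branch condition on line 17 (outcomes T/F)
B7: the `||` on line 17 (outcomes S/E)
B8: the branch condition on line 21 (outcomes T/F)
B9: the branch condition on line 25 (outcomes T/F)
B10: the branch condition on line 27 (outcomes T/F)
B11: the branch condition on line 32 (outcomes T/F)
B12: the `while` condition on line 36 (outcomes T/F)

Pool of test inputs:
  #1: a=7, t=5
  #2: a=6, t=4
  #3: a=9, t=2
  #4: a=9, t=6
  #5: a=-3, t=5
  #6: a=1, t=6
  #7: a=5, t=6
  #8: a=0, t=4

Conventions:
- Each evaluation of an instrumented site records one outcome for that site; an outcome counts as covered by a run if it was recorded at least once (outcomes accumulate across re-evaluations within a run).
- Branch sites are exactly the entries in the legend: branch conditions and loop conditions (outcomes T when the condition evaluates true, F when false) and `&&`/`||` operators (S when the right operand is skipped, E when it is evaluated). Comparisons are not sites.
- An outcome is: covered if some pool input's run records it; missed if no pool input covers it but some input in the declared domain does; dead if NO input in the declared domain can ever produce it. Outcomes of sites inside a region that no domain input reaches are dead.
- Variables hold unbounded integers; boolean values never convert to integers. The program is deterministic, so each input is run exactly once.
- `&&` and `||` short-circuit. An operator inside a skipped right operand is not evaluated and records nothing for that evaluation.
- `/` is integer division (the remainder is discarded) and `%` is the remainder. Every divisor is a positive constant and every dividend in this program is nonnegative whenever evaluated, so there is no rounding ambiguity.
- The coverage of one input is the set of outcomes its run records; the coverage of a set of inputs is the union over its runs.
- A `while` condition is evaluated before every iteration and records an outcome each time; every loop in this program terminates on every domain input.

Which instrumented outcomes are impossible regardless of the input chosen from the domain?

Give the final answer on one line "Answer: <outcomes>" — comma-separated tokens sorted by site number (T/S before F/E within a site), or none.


running all 65 domain inputs and tallying outcomes:
  B6=F: no domain input ever produces it -> dead
  B7=S: no domain input ever produces it -> dead
  B8=T: no domain input ever produces it -> dead
  B8=F: no domain input ever produces it -> dead
  reachable outcomes have witnesses, e.g. B1=T (e.g. a=7, t=2), B1=F (e.g. a=-3, t=2), B2=S (e.g. a=-3, t=2), B2=E (e.g. a=7, t=2)
Answer: B6=F, B7=S, B8=T, B8=F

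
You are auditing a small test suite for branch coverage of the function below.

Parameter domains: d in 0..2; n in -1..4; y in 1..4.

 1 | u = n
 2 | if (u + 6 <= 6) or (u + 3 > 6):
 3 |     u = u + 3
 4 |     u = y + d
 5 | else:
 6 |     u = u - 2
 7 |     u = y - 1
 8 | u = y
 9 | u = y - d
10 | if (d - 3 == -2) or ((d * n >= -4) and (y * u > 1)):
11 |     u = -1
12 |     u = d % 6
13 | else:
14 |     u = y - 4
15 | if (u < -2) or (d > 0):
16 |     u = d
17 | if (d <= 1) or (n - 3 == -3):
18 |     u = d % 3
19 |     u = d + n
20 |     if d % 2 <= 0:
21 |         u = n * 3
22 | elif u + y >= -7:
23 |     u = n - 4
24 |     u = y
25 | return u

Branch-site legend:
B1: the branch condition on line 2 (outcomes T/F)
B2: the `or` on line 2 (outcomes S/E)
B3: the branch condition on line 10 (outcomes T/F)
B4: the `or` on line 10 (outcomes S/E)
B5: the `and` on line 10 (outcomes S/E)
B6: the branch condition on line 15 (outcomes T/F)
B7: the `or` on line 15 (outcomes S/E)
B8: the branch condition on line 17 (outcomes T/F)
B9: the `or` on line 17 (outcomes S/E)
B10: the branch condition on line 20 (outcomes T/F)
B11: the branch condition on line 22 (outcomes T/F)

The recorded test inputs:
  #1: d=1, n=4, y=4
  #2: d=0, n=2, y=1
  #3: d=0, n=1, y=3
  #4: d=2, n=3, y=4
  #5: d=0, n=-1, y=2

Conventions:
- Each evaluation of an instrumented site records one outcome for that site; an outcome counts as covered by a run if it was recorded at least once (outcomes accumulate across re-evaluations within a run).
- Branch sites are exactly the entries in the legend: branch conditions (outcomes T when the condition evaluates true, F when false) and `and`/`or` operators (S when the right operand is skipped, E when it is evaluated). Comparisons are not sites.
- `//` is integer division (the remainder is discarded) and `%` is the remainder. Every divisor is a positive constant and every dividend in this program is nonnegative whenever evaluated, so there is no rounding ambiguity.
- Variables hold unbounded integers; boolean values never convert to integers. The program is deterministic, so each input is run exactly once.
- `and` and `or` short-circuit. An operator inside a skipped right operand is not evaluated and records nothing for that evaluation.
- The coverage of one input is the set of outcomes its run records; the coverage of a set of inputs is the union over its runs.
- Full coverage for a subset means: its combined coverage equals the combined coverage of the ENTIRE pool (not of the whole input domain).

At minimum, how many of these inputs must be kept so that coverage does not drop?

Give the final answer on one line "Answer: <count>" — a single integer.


#1 (d=1, n=4, y=4) -> B2->E, B1->T, B4->S, B3->T, B7->E, B6->T, B9->S, B8->T, B10->F; covered: B1=T, B2=E, B3=T, B4=S, B6=T, B7=E, B8=T, B9=S, B10=F
#2 (d=0, n=2, y=1) -> B2->E, B1->F, B4->E, B5->E, B3->F, B7->S, B6->T, B9->S, B8->T, B10->T; covered: B1=F, B2=E, B3=F, B4=E, B5=E, B6=T, B7=S, B8=T, B9=S, B10=T
#3 (d=0, n=1, y=3) -> B2->E, B1->F, B4->E, B5->E, B3->T, B7->E, B6->F, B9->S, B8->T, B10->T; covered: B1=F, B2=E, B3=T, B4=E, B5=E, B6=F, B7=E, B8=T, B9=S, B10=T
#4 (d=2, n=3, y=4) -> B2->E, B1->F, B4->E, B5->E, B3->T, B7->E, B6->T, B9->E, B8->F, B11->T; covered: B1=F, B2=E, B3=T, B4=E, B5=E, B6=T, B7=E, B8=F, B9=E, B11=T
#5 (d=0, n=-1, y=2) -> B2->S, B1->T, B4->E, B5->E, B3->T, B7->E, B6->F, B9->S, B8->T, B10->T; covered: B1=T, B2=S, B3=T, B4=E, B5=E, B6=F, B7=E, B8=T, B9=S, B10=T
together the pool reaches 20 outcomes: B1=T, B1=F, B2=S, B2=E, B3=T, B3=F, B4=S, B4=E, B5=E, B6=T, B6=F, B7=S, B7=E, B8=T, B8=F, B9=S, B9=E, B10=T, B10=F, B11=T
size 1 is not enough: best union over all size-1 subsets is 10/20
size 2 is not enough: best union over all size-2 subsets is 16/20
size 3 is not enough: best union over all size-3 subsets is 18/20
at size 4, {1, 2, 4, 5} reaches all 20 outcomes; every lexicographically earlier size-4 subset fails
Answer: 4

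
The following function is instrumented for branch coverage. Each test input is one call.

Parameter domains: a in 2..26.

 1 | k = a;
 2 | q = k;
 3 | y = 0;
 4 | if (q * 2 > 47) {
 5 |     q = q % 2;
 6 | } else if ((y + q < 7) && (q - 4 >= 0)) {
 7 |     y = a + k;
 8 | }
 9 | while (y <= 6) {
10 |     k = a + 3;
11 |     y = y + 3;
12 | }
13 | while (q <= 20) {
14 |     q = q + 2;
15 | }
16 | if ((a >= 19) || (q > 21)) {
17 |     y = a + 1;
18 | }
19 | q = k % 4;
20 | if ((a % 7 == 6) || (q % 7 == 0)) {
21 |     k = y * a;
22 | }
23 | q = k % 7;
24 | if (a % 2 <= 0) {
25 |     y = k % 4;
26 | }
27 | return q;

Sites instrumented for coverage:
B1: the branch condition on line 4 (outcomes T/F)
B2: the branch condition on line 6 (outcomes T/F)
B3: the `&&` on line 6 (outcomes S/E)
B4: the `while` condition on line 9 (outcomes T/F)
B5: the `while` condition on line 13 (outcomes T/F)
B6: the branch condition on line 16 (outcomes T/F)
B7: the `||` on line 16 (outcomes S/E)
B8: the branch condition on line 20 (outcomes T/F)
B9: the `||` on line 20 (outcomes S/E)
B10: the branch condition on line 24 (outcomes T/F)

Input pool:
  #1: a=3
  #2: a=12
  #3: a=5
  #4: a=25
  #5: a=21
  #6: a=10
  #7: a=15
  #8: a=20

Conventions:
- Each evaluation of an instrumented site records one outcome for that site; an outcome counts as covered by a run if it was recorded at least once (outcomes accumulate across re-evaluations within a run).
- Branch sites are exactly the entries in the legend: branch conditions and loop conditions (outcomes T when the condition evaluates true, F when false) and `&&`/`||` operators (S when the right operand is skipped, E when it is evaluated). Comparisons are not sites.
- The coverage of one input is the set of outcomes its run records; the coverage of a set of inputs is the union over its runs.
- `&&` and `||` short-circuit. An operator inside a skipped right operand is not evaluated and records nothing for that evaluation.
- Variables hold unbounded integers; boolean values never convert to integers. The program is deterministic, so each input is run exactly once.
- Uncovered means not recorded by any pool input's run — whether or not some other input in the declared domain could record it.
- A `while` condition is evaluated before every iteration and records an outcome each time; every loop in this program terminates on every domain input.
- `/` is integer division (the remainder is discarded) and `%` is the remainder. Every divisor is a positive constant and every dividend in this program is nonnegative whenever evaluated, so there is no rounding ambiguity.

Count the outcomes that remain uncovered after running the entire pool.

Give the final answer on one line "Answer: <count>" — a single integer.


input #1 (a=3): events B1->F, B3->E, B2->F, B4->T, B4->T, B4->T, B4->F, B5->T, B5->T, B5->T, B5->T, B5->T, B5->T, B5->T, ...; covers B1=F, B2=F, B3=E, B4=T, B4=F, B5=T, B5=F, B6=F, B7=E, B8=F, B9=E, B10=F
input #2 (a=12): events B1->F, B3->S, B2->F, B4->T, B4->T, B4->T, B4->F, B5->T, B5->T, B5->T, B5->T, B5->T, B5->F, B7->E, ...; covers B1=F, B2=F, B3=S, B4=T, B4=F, B5=T, B5=F, B6=T, B7=E, B8=F, B9=E, B10=T
input #3 (a=5): events B1->F, B3->E, B2->T, B4->F, B5->T, B5->T, B5->T, B5->T, B5->T, B5->T, B5->T, B5->T, B5->F, B7->E, ...; covers B1=F, B2=T, B3=E, B4=F, B5=T, B5=F, B6=F, B7=E, B8=F, B9=E, B10=F
input #4 (a=25): events B1->T, B4->T, B4->T, B4->T, B4->F, B5->T, B5->T, B5->T, B5->T, B5->T, B5->T, B5->T, B5->T, B5->T, ...; covers B1=T, B4=T, B4=F, B5=T, B5=F, B6=T, B7=S, B8=T, B9=E, B10=F
input #5 (a=21): events B1->F, B3->S, B2->F, B4->T, B4->T, B4->T, B4->F, B5->F, B7->S, B6->T, B9->E, B8->T, B10->F; covers B1=F, B2=F, B3=S, B4=T, B4=F, B5=F, B6=T, B7=S, B8=T, B9=E, B10=F
input #6 (a=10): events B1->F, B3->S, B2->F, B4->T, B4->T, B4->T, B4->F, B5->T, B5->T, B5->T, B5->T, B5->T, B5->T, B5->F, ...; covers B1=F, B2=F, B3=S, B4=T, B4=F, B5=T, B5=F, B6=T, B7=E, B8=F, B9=E, B10=T
input #7 (a=15): events B1->F, B3->S, B2->F, B4->T, B4->T, B4->T, B4->F, B5->T, B5->T, B5->T, B5->F, B7->E, B6->F, B9->E, ...; covers B1=F, B2=F, B3=S, B4=T, B4=F, B5=T, B5=F, B6=F, B7=E, B8=F, B9=E, B10=F
input #8 (a=20): events B1->F, B3->S, B2->F, B4->T, B4->T, B4->T, B4->F, B5->T, B5->F, B7->S, B6->T, B9->S, B8->T, B10->T; covers B1=F, B2=F, B3=S, B4=T, B4=F, B5=T, B5=F, B6=T, B7=S, B8=T, B9=S, B10=T
union over the pool: B1=T, B1=F, B2=T, B2=F, B3=S, B3=E, B4=T, B4=F, B5=T, B5=F, B6=T, B6=F, B7=S, B7=E, B8=T, B8=F, B9=S, B9=E, B10=T, B10=F
uncovered (0 of 20): none
Answer: 0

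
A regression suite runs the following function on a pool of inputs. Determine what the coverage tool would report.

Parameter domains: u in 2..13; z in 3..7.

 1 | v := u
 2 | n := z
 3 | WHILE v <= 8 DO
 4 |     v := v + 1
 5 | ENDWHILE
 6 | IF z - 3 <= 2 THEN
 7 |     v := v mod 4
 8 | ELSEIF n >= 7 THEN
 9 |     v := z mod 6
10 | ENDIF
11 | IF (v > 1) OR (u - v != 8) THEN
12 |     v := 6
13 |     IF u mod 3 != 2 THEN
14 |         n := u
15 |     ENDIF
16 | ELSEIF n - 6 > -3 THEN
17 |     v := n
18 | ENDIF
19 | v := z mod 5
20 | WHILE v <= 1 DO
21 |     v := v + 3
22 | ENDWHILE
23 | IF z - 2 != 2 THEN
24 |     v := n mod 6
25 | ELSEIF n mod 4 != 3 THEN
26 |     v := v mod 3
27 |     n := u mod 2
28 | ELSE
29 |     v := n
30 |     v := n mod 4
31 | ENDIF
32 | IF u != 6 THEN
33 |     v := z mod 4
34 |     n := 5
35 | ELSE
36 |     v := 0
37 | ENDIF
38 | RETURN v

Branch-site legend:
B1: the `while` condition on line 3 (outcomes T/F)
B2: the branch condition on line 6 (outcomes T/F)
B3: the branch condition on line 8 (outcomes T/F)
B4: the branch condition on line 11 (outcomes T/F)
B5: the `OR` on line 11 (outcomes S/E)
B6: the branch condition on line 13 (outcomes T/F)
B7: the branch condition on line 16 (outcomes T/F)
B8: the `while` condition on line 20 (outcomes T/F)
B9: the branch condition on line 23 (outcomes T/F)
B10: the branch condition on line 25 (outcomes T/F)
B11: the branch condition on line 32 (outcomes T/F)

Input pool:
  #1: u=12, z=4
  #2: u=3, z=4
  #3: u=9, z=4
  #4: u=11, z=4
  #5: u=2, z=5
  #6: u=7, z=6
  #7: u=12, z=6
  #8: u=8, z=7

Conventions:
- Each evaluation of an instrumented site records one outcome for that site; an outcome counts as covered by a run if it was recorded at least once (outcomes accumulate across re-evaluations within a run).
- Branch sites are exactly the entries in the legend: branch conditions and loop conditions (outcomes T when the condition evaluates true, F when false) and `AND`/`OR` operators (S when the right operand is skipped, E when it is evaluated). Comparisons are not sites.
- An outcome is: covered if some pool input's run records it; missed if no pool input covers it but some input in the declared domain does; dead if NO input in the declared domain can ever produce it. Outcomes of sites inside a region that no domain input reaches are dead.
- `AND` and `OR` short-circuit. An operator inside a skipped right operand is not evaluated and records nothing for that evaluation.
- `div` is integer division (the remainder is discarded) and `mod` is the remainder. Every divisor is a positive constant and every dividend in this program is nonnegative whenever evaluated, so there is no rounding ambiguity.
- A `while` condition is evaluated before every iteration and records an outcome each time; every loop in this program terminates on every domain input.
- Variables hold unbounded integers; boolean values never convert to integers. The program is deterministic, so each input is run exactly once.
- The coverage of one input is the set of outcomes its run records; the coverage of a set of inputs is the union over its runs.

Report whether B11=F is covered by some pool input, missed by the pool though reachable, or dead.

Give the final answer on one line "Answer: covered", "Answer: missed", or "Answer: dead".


no pool input records B11=F
but domain input (u=6, z=3) does record it -> reachable, so missed
Answer: missed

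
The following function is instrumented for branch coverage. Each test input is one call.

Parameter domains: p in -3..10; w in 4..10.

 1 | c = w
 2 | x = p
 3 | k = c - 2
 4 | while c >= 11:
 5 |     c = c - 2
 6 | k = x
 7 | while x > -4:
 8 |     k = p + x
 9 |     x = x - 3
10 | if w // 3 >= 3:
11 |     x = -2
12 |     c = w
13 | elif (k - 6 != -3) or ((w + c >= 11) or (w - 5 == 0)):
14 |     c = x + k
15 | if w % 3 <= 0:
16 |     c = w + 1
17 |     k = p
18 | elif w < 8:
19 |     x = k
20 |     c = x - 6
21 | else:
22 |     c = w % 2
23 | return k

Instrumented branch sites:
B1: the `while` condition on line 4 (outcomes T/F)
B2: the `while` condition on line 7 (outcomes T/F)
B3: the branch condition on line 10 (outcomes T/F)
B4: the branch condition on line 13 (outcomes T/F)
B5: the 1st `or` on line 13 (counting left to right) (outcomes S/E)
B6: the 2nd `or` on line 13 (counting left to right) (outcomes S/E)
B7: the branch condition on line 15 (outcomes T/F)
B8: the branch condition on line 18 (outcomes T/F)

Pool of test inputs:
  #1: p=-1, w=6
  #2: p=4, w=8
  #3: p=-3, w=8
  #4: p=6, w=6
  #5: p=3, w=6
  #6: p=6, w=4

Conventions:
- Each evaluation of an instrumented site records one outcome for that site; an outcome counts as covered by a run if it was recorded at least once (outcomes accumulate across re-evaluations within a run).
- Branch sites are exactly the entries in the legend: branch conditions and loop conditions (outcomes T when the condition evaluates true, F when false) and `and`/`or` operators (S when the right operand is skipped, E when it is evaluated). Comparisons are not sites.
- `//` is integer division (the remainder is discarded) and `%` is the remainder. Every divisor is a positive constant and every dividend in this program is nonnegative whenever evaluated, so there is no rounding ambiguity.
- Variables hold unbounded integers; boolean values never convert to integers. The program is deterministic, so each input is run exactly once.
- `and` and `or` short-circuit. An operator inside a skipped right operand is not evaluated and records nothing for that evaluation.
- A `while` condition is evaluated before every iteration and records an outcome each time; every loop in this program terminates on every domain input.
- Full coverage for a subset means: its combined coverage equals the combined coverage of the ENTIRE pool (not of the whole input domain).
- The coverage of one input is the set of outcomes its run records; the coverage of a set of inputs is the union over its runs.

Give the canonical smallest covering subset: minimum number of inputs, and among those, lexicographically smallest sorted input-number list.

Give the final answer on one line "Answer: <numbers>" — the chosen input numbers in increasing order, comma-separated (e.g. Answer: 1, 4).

input #1, p=-1, w=6: events B1->F, B2->T, B2->F, B3->F, B5->S, B4->T, B7->T; outcomes B1=F, B2=T, B2=F, B3=F, B4=T, B5=S, B7=T
input #2, p=4, w=8: events B1->F, B2->T, B2->T, B2->T, B2->F, B3->F, B5->S, B4->T, B7->F, B8->F; outcomes B1=F, B2=T, B2=F, B3=F, B4=T, B5=S, B7=F, B8=F
input #3, p=-3, w=8: events B1->F, B2->T, B2->F, B3->F, B5->S, B4->T, B7->F, B8->F; outcomes B1=F, B2=T, B2=F, B3=F, B4=T, B5=S, B7=F, B8=F
input #4, p=6, w=6: events B1->F, B2->T, B2->T, B2->T, B2->T, B2->F, B3->F, B5->E, B6->S, B4->T, B7->T; outcomes B1=F, B2=T, B2=F, B3=F, B4=T, B5=E, B6=S, B7=T
input #5, p=3, w=6: events B1->F, B2->T, B2->T, B2->T, B2->F, B3->F, B5->S, B4->T, B7->T; outcomes B1=F, B2=T, B2=F, B3=F, B4=T, B5=S, B7=T
input #6, p=6, w=4: events B1->F, B2->T, B2->T, B2->T, B2->T, B2->F, B3->F, B5->E, B6->E, B4->F, B7->F, B8->T; outcomes B1=F, B2=T, B2=F, B3=F, B4=F, B5=E, B6=E, B7=F, B8=T
union over all inputs: B1=F, B2=T, B2=F, B3=F, B4=T, B4=F, B5=S, B5=E, B6=S, B6=E, B7=T, B7=F, B8=T, B8=F (14 outcomes)
every size-1 subset falls short of the 14 outcomes (best: 9/14)
every size-2 subset falls short of the 14 outcomes (best: 12/14)
inputs {2, 4, 6} (size 3) cover everything; no size-3 subset with a lexicographically smaller index list covers all 14

Answer: 2, 4, 6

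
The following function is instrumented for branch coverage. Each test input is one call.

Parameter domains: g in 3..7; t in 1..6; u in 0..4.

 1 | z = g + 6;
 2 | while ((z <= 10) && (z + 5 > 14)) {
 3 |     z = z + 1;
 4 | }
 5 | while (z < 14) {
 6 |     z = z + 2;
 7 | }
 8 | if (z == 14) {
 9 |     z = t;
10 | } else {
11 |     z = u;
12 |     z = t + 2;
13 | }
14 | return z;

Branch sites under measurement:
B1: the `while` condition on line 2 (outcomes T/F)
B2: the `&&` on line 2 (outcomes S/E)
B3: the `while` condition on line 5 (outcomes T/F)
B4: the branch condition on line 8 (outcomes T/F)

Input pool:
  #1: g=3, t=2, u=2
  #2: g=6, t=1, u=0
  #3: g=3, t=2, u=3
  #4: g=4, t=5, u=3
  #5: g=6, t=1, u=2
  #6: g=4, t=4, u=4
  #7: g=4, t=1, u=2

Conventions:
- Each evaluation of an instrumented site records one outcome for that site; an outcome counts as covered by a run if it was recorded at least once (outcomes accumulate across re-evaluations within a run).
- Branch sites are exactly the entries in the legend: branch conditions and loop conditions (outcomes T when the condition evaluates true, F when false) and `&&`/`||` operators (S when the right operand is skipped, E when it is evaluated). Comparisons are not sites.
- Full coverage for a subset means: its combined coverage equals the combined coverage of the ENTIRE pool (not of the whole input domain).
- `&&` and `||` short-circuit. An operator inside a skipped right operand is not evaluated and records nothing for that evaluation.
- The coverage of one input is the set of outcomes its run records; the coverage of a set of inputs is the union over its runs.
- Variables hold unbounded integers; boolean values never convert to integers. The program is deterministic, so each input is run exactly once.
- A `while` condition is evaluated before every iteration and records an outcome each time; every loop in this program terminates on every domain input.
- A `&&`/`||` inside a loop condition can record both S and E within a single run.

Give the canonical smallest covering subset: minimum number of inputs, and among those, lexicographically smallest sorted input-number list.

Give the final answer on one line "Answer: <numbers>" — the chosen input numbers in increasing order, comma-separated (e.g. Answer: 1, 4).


test 1 (g=3, t=2, u=2) fires B2->E, B1->F, B3->T, B3->T, B3->T, B3->F, B4->F; hits B1=F, B2=E, B3=T, B3=F, B4=F
test 2 (g=6, t=1, u=0) fires B2->S, B1->F, B3->T, B3->F, B4->T; hits B1=F, B2=S, B3=T, B3=F, B4=T
test 3 (g=3, t=2, u=3) fires B2->E, B1->F, B3->T, B3->T, B3->T, B3->F, B4->F; hits B1=F, B2=E, B3=T, B3=F, B4=F
test 4 (g=4, t=5, u=3) fires B2->E, B1->T, B2->S, B1->F, B3->T, B3->T, B3->F, B4->F; hits B1=T, B1=F, B2=S, B2=E, B3=T, B3=F, B4=F
test 5 (g=6, t=1, u=2) fires B2->S, B1->F, B3->T, B3->F, B4->T; hits B1=F, B2=S, B3=T, B3=F, B4=T
test 6 (g=4, t=4, u=4) fires B2->E, B1->T, B2->S, B1->F, B3->T, B3->T, B3->F, B4->F; hits B1=T, B1=F, B2=S, B2=E, B3=T, B3=F, B4=F
test 7 (g=4, t=1, u=2) fires B2->E, B1->T, B2->S, B1->F, B3->T, B3->T, B3->F, B4->F; hits B1=T, B1=F, B2=S, B2=E, B3=T, B3=F, B4=F
the full pool covers 8 outcomes: B1=T, B1=F, B2=S, B2=E, B3=T, B3=F, B4=T, B4=F
checked all size-1 subsets: none covers 8 outcomes (max 7/8)
at size 2, {2, 4} reaches all 8 outcomes; every lexicographically earlier size-2 subset fails
Answer: 2, 4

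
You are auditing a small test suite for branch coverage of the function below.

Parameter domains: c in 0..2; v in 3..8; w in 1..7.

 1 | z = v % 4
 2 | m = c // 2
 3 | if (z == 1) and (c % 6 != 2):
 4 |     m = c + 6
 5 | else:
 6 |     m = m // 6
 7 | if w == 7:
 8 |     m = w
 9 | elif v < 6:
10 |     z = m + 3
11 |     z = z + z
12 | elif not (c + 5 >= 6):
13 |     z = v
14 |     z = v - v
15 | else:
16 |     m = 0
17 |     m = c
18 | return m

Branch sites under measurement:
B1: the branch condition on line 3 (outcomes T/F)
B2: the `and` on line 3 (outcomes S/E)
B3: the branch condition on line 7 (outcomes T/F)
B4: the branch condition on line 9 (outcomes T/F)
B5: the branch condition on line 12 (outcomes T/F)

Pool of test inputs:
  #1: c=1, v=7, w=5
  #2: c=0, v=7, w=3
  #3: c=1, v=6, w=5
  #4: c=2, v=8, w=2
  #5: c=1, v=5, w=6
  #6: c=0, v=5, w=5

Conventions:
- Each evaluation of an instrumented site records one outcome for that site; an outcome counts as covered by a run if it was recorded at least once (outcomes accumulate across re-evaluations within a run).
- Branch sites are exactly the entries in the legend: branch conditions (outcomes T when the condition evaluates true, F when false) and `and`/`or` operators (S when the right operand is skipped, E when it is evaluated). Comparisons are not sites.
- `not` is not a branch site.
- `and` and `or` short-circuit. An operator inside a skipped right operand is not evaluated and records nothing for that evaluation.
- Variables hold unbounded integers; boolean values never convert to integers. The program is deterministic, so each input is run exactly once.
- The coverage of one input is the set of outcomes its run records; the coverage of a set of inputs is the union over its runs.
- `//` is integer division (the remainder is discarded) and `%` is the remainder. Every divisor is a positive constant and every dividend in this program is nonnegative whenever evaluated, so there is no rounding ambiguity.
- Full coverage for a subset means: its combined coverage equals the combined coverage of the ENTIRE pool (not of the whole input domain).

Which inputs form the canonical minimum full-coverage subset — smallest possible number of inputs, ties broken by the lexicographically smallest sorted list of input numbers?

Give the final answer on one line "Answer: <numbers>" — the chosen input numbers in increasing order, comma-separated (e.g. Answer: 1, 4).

#1 (c=1, v=7, w=5) -> B2->S, B1->F, B3->F, B4->F, B5->F; covered: B1=F, B2=S, B3=F, B4=F, B5=F
#2 (c=0, v=7, w=3) -> B2->S, B1->F, B3->F, B4->F, B5->T; covered: B1=F, B2=S, B3=F, B4=F, B5=T
#3 (c=1, v=6, w=5) -> B2->S, B1->F, B3->F, B4->F, B5->F; covered: B1=F, B2=S, B3=F, B4=F, B5=F
#4 (c=2, v=8, w=2) -> B2->S, B1->F, B3->F, B4->F, B5->F; covered: B1=F, B2=S, B3=F, B4=F, B5=F
#5 (c=1, v=5, w=6) -> B2->E, B1->T, B3->F, B4->T; covered: B1=T, B2=E, B3=F, B4=T
#6 (c=0, v=5, w=5) -> B2->E, B1->T, B3->F, B4->T; covered: B1=T, B2=E, B3=F, B4=T
together the pool reaches 9 outcomes: B1=T, B1=F, B2=S, B2=E, B3=F, B4=T, B4=F, B5=T, B5=F
checked all size-1 subsets: none covers 9 outcomes (max 5/9)
checked all size-2 subsets: none covers 9 outcomes (max 8/9)
inputs {1, 2, 5} (size 3) cover everything; no size-3 subset with a lexicographically smaller index list covers all 9

Answer: 1, 2, 5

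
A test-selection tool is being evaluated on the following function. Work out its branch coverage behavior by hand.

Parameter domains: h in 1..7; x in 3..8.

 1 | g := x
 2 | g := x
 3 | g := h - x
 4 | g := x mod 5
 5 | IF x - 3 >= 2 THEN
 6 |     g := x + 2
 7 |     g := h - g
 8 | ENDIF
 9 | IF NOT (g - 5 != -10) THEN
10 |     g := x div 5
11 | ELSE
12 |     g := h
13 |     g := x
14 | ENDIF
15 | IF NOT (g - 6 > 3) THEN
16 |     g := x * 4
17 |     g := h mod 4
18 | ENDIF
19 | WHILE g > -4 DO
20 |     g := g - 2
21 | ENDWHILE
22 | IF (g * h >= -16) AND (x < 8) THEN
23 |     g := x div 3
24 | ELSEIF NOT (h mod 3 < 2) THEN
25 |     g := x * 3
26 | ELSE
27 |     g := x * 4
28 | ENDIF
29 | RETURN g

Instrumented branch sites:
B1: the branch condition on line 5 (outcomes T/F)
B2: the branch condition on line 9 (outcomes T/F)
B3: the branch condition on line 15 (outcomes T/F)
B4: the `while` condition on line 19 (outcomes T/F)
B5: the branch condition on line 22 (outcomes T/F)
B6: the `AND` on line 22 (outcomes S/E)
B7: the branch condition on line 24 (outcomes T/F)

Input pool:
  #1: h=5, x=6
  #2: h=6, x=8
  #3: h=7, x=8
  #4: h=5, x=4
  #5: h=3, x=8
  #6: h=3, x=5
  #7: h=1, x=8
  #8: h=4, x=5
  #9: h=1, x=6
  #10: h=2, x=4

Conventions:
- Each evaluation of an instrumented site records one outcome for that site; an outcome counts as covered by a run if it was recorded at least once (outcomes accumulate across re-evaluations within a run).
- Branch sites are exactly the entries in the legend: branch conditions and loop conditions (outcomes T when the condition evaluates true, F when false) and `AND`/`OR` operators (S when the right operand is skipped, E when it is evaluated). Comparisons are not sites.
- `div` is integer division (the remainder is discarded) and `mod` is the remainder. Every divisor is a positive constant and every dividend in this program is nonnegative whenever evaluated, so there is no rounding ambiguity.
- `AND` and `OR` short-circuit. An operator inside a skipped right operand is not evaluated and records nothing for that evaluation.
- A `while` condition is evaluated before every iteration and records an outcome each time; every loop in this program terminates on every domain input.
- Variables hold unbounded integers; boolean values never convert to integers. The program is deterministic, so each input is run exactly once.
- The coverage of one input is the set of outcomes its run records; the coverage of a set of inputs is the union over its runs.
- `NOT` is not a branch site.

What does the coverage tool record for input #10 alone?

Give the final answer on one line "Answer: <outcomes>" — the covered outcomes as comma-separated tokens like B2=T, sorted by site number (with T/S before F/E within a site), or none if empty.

Tracing the run of input #10 (h=2, x=4):
  B1->F, B2->F, B3->T, B4->T, B4->T, B4->T, B4->F, B6->E, B5->T
as a set, this run covers: B1=F, B2=F, B3=T, B4=T, B4=F, B5=T, B6=E

Answer: B1=F, B2=F, B3=T, B4=T, B4=F, B5=T, B6=E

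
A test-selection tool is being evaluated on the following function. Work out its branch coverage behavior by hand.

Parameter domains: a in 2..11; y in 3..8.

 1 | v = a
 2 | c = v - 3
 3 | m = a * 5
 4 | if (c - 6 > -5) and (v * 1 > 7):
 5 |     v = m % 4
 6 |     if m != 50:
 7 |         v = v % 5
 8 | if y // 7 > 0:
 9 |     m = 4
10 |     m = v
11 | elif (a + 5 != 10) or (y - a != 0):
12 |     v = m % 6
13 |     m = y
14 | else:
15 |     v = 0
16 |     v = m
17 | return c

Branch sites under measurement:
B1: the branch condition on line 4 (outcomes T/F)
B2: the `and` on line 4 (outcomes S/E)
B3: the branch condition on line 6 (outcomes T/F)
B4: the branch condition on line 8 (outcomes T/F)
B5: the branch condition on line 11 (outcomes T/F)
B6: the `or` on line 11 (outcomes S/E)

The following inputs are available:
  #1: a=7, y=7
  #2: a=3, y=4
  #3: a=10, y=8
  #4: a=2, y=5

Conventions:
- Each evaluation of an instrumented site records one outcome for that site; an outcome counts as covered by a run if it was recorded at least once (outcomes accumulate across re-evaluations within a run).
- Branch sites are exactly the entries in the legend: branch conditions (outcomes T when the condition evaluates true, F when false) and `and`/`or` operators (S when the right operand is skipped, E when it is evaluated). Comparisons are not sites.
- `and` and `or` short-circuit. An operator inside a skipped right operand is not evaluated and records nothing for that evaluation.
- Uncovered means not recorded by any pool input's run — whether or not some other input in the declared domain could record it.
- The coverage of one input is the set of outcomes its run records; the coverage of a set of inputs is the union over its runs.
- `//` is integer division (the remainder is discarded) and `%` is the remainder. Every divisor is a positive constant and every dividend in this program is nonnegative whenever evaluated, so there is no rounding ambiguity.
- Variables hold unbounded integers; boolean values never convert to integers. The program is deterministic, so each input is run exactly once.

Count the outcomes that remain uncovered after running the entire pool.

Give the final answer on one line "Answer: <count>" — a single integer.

input #1, a=7, y=7: events B2->E, B1->F, B4->T; outcomes B1=F, B2=E, B4=T
input #2, a=3, y=4: events B2->S, B1->F, B4->F, B6->S, B5->T; outcomes B1=F, B2=S, B4=F, B5=T, B6=S
input #3, a=10, y=8: events B2->E, B1->T, B3->F, B4->T; outcomes B1=T, B2=E, B3=F, B4=T
input #4, a=2, y=5: events B2->S, B1->F, B4->F, B6->S, B5->T; outcomes B1=F, B2=S, B4=F, B5=T, B6=S
union over the pool: B1=T, B1=F, B2=S, B2=E, B3=F, B4=T, B4=F, B5=T, B6=S
uncovered (3 of 12): B3=T, B5=F, B6=E

Answer: 3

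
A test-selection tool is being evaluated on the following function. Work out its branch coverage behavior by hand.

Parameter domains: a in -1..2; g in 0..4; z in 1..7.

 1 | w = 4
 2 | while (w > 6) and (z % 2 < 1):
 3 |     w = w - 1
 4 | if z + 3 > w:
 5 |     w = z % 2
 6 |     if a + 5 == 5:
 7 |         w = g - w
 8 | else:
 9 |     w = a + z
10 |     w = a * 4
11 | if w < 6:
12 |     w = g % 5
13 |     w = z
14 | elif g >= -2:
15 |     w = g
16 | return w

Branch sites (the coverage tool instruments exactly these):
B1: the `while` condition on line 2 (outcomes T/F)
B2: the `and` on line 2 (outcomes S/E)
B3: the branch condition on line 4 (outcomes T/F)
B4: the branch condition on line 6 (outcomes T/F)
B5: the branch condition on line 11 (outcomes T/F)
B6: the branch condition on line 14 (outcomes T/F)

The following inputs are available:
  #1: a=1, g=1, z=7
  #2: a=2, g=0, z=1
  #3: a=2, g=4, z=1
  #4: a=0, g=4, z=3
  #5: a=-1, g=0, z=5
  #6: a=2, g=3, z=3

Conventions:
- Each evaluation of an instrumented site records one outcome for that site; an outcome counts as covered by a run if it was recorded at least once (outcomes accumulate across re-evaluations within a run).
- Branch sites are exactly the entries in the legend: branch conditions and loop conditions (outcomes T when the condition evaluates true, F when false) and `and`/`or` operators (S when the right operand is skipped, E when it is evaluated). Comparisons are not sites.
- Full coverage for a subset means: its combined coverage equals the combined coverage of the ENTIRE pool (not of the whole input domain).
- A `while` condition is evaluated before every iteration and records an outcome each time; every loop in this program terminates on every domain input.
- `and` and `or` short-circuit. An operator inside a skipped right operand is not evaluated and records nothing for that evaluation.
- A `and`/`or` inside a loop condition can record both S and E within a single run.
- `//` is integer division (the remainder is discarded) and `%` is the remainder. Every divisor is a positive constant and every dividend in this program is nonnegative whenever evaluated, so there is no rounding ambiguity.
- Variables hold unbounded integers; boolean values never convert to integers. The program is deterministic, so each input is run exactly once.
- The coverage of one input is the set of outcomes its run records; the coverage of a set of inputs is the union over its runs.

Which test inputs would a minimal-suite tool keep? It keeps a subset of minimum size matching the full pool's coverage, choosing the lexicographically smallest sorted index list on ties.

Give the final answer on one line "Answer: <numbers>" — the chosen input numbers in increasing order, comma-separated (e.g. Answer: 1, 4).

input #1, a=1, g=1, z=7: outcomes B1=F, B2=S, B3=T, B4=F, B5=T
input #2, a=2, g=0, z=1: outcomes B1=F, B2=S, B3=F, B5=F, B6=T
input #3, a=2, g=4, z=1: outcomes B1=F, B2=S, B3=F, B5=F, B6=T
input #4, a=0, g=4, z=3: outcomes B1=F, B2=S, B3=T, B4=T, B5=T
input #5, a=-1, g=0, z=5: outcomes B1=F, B2=S, B3=T, B4=F, B5=T
input #6, a=2, g=3, z=3: outcomes B1=F, B2=S, B3=T, B4=F, B5=T
the full pool covers 9 outcomes: B1=F, B2=S, B3=T, B3=F, B4=T, B4=F, B5=T, B5=F, B6=T
checked all size-1 subsets: none covers 9 outcomes (max 5/9)
checked all size-2 subsets: none covers 9 outcomes (max 8/9)
the canonical winner is {1, 2, 4}: size 3, full 9-outcome coverage, earliest index list among size-3 covers

Answer: 1, 2, 4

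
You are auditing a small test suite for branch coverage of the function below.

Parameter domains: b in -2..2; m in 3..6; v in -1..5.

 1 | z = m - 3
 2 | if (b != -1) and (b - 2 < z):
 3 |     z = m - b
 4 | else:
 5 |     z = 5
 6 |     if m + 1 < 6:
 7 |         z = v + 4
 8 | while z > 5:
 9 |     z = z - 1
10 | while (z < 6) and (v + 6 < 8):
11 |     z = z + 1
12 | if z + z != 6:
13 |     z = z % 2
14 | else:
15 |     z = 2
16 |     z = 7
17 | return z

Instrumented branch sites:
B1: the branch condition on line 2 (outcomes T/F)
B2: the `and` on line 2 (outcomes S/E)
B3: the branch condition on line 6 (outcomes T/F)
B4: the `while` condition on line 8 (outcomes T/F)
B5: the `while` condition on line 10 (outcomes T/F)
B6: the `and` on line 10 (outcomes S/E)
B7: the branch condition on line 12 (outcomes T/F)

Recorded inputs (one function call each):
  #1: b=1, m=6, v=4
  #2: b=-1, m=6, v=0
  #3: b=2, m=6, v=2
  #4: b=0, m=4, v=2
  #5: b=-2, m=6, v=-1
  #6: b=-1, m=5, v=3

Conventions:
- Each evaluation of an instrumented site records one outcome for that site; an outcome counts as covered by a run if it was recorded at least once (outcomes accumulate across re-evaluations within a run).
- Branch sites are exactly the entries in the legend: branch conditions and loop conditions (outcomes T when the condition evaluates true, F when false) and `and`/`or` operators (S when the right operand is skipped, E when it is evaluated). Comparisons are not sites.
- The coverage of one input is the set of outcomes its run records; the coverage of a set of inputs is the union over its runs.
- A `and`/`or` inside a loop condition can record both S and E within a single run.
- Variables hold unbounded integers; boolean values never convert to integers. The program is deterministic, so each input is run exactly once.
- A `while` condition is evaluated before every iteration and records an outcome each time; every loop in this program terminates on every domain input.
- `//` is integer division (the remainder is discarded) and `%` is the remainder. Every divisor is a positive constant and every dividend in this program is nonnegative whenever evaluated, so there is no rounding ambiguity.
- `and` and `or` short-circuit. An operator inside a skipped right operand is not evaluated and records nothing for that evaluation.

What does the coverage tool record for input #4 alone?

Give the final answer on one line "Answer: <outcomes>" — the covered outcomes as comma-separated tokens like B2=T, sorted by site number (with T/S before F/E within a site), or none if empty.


Simulating input #4 (b=0, m=4, v=2) step by step:
  B2->E, B1->T, B4->F, B6->E, B5->F, B7->T
distinct outcomes covered: B1=T, B2=E, B4=F, B5=F, B6=E, B7=T
Answer: B1=T, B2=E, B4=F, B5=F, B6=E, B7=T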